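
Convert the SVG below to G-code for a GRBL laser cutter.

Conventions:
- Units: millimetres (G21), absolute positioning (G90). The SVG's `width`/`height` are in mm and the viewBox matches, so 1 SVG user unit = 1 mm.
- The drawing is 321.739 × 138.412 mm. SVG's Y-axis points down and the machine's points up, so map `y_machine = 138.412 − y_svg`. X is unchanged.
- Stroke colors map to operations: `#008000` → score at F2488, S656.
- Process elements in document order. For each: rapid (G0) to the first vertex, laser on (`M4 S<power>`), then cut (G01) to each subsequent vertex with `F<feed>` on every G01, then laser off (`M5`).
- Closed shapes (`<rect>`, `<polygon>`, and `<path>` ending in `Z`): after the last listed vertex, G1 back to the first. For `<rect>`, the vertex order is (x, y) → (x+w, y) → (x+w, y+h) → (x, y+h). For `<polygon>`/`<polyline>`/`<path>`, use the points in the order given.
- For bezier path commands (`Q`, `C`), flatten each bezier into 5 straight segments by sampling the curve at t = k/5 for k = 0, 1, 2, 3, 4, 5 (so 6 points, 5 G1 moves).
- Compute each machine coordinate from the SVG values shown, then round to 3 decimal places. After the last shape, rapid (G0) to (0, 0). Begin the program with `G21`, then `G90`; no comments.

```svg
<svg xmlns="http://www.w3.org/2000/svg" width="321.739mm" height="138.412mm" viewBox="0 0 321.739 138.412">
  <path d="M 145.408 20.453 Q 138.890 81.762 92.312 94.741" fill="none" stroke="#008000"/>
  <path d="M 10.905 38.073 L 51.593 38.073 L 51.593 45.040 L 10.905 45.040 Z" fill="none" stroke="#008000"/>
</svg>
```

G21
G90
G0 X145.408 Y117.959
M4 S656
G01 X141.198 Y95.369 F2488
G01 X133.784 Y76.645 F2488
G01 X123.165 Y61.787 F2488
G01 X109.341 Y50.796 F2488
G01 X92.312 Y43.671 F2488
M5
G0 X10.905 Y100.339
M4 S656
G01 X51.593 Y100.339 F2488
G01 X51.593 Y93.372 F2488
G01 X10.905 Y93.372 F2488
G01 X10.905 Y100.339 F2488
M5
G0 X0.000 Y0.000

viewBox `0 0 321.739 138.412` with mm width/height → 1 unit = 1 mm. Flip: y_m = 138.412 − y_svg.

**Shape 1** — `<path>` quadratic bezier, stroke `#008000` → score (S656, F2488). Control points (SVG): P0=(145.408,20.453), P1=(138.890,81.762), P2=(92.312,94.741); sampled at t=k/5. Machine vertices: (145.408,117.959) → (141.198,95.369) → (133.784,76.645) → (123.165,61.787) → (109.341,50.796) → (92.312,43.671). Open path.

**Shape 2** — `<path>` rectangle, stroke `#008000` → score (S656, F2488). Machine vertices: (10.905,100.339) → (51.593,100.339) → (51.593,93.372) → (10.905,93.372) → (10.905,100.339). Closed: final G1 returns to the first vertex.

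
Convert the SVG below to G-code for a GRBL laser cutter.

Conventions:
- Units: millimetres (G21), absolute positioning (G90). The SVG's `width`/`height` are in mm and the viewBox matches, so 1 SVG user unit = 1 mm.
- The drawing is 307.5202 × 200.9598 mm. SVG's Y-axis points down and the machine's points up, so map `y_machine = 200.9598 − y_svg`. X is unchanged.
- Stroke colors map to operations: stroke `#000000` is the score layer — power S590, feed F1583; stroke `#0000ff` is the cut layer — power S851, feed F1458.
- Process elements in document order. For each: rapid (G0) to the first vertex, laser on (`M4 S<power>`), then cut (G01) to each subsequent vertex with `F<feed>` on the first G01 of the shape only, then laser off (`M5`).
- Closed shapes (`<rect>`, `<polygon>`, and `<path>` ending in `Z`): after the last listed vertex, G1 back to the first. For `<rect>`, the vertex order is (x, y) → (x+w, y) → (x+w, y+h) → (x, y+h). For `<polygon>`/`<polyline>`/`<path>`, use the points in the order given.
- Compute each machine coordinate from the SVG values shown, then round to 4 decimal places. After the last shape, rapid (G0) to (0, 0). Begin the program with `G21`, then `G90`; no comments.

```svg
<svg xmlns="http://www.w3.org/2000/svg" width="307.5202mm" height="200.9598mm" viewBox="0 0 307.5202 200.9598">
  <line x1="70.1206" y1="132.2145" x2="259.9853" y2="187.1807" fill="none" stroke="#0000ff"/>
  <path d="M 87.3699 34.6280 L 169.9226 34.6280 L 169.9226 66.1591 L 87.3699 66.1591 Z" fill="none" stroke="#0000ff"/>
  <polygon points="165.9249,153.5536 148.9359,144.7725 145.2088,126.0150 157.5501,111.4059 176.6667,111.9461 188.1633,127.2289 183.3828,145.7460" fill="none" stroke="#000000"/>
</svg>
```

G21
G90
G0 X70.1206 Y68.7453
M4 S851
G01 X259.9853 Y13.7791 F1458
M5
G0 X87.3699 Y166.3318
M4 S851
G01 X169.9226 Y166.3318 F1458
G01 X169.9226 Y134.8007
G01 X87.3699 Y134.8007
G01 X87.3699 Y166.3318
M5
G0 X165.9249 Y47.4062
M4 S590
G01 X148.9359 Y56.1873 F1583
G01 X145.2088 Y74.9448
G01 X157.5501 Y89.5539
G01 X176.6667 Y89.0137
G01 X188.1633 Y73.7309
G01 X183.3828 Y55.2138
G01 X165.9249 Y47.4062
M5
G0 X0.0000 Y0.0000

1 u = 1 mm; y_m = 200.9598 − y.

[1] `<line>` line segment, #0000ff→cut S851 F1458: (70.1206,68.7453) → (259.9853,13.7791)

[2] `<path>` rectangle, #0000ff→cut S851 F1458: (87.3699,166.3318) → (169.9226,166.3318) → (169.9226,134.8007) → (87.3699,134.8007) → (87.3699,166.3318) (closed)

[3] `<polygon>` regular polygon, #000000→score S590 F1583: (165.9249,47.4062) → (148.9359,56.1873) → (145.2088,74.9448) → (157.5501,89.5539) → (176.6667,89.0137) → (188.1633,73.7309) → (183.3828,55.2138) → (165.9249,47.4062) (closed)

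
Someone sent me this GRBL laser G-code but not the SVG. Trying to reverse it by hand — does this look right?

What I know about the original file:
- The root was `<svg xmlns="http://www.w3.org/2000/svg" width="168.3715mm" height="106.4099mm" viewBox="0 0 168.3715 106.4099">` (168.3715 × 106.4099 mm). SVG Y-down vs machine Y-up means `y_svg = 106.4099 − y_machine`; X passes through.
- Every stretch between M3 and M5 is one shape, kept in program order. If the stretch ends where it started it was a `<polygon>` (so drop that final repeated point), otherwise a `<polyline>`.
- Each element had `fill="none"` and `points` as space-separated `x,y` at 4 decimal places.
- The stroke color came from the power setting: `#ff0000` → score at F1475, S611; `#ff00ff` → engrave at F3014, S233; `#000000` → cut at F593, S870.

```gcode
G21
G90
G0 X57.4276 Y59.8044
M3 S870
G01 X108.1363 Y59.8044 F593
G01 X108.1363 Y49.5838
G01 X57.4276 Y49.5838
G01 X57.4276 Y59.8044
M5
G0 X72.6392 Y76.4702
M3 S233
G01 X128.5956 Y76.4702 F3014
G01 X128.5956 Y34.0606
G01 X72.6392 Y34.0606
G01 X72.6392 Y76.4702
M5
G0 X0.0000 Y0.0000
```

Machine Y-up, SVG Y-down with viewBox height 106.4099, so y_svg = 106.4099 − y_machine; X carries over.

Run 1: S870 ⇒ cut layer `#000000`. The run returns to its start, so emit a `<polygon>` with points (Y-flipped): 57.4276,46.6055 108.1363,46.6055 108.1363,56.8261 57.4276,56.8261.

Run 2: power S233 maps to stroke `#ff00ff` (engrave). The run returns to its start, so emit a `<polygon>` with points (Y-flipped): 72.6392,29.9397 128.5956,29.9397 128.5956,72.3493 72.6392,72.3493.

<svg xmlns="http://www.w3.org/2000/svg" width="168.3715mm" height="106.4099mm" viewBox="0 0 168.3715 106.4099">
  <polygon points="57.4276,46.6055 108.1363,46.6055 108.1363,56.8261 57.4276,56.8261" fill="none" stroke="#000000"/>
  <polygon points="72.6392,29.9397 128.5956,29.9397 128.5956,72.3493 72.6392,72.3493" fill="none" stroke="#ff00ff"/>
</svg>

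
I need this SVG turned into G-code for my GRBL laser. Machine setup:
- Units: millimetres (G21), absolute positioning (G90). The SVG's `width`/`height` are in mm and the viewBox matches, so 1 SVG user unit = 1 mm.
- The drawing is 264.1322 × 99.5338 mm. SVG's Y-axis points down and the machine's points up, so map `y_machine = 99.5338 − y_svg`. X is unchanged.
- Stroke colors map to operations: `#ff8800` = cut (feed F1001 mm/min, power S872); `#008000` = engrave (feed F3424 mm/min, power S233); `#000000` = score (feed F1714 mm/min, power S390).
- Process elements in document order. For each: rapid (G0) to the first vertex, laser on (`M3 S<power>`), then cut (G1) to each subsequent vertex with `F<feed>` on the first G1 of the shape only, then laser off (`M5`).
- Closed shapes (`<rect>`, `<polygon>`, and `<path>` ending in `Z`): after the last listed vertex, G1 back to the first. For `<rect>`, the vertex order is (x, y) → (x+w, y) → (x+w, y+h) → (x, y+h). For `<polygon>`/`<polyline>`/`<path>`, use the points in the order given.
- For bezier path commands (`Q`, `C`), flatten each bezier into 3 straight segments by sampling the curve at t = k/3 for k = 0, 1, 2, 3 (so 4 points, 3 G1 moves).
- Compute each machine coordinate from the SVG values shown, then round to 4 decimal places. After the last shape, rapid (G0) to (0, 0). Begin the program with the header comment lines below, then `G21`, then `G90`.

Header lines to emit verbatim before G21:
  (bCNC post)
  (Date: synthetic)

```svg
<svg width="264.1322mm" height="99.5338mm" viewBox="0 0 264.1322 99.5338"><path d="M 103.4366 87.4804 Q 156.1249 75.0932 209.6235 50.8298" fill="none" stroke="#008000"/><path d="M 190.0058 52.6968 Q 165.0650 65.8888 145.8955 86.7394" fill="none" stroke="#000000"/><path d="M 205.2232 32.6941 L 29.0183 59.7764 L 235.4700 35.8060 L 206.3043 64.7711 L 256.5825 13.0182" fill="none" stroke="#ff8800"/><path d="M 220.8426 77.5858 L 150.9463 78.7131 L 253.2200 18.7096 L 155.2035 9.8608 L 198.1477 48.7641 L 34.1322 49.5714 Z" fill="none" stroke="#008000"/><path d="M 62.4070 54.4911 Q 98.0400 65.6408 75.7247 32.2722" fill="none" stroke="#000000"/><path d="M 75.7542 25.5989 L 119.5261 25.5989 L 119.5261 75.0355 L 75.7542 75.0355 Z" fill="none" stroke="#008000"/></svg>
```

(bCNC post)
(Date: synthetic)
G21
G90
G0 X103.4366 Y12.0534
M3 S233
G1 X138.6522 Y21.6311 F3424
G1 X174.0478 Y33.8480
G1 X209.6235 Y48.7040
M5
G0 X190.0058 Y46.8370
M3 S390
G1 X174.0199 Y37.1914 F1714
G1 X159.3164 Y25.8438
G1 X145.8955 Y12.7944
M5
G0 X205.2232 Y66.8397
M3 S872
G1 X29.0183 Y39.7574 F1001
G1 X235.4700 Y63.7278
G1 X206.3043 Y34.7627
G1 X256.5825 Y86.5156
M5
G0 X220.8426 Y21.9480
M3 S233
G1 X150.9463 Y20.8207 F3424
G1 X253.2200 Y80.8242
G1 X155.2035 Y89.6730
G1 X198.1477 Y50.7697
G1 X34.1322 Y49.9624
G1 X220.8426 Y21.9480
M5
G0 X62.4070 Y45.0427
M3 S390
G1 X79.7236 Y42.5560 F1714
G1 X84.1629 Y49.9623
G1 X75.7247 Y67.2616
M5
G0 X75.7542 Y73.9349
M3 S233
G1 X119.5261 Y73.9349 F3424
G1 X119.5261 Y24.4983
G1 X75.7542 Y24.4983
G1 X75.7542 Y73.9349
M5
G0 X0.0000 Y0.0000

Since the viewBox matches the mm dimensions, user units are millimetres directly. The only transform is the Y-flip y_m = 99.5338 − y_svg.

Shape 1 is a quadratic bezier drawn with `<path>`. Its stroke #008000 means engrave at S233, F3424. After flipping Y the toolpath is (103.4366,12.0534) → (138.6522,21.6311) → (174.0478,33.8480) → (209.6235,48.7040).

Shape 2 is a quadratic bezier drawn with `<path>`. Its stroke #000000 means score at S390, F1714. After flipping Y the toolpath is (190.0058,46.8370) → (174.0199,37.1914) → (159.3164,25.8438) → (145.8955,12.7944).

Shape 3 is a open polyline drawn with `<path>`. Its stroke #ff8800 means cut at S872, F1001. After flipping Y the toolpath is (205.2232,66.8397) → (29.0183,39.7574) → (235.4700,63.7278) → (206.3043,34.7627) → (256.5825,86.5156).

Shape 4 is a closed polygon drawn with `<path>`. Its stroke #008000 means engrave at S233, F3424. After flipping Y the toolpath is (220.8426,21.9480) → (150.9463,20.8207) → (253.2200,80.8242) → (155.2035,89.6730) → (198.1477,50.7697) → (34.1322,49.9624) → (220.8426,21.9480), returning to the start.

Shape 5 is a quadratic bezier drawn with `<path>`. Its stroke #000000 means score at S390, F1714. After flipping Y the toolpath is (62.4070,45.0427) → (79.7236,42.5560) → (84.1629,49.9623) → (75.7247,67.2616).

Shape 6 is a rectangle drawn with `<path>`. Its stroke #008000 means engrave at S233, F3424. After flipping Y the toolpath is (75.7542,73.9349) → (119.5261,73.9349) → (119.5261,24.4983) → (75.7542,24.4983) → (75.7542,73.9349), returning to the start.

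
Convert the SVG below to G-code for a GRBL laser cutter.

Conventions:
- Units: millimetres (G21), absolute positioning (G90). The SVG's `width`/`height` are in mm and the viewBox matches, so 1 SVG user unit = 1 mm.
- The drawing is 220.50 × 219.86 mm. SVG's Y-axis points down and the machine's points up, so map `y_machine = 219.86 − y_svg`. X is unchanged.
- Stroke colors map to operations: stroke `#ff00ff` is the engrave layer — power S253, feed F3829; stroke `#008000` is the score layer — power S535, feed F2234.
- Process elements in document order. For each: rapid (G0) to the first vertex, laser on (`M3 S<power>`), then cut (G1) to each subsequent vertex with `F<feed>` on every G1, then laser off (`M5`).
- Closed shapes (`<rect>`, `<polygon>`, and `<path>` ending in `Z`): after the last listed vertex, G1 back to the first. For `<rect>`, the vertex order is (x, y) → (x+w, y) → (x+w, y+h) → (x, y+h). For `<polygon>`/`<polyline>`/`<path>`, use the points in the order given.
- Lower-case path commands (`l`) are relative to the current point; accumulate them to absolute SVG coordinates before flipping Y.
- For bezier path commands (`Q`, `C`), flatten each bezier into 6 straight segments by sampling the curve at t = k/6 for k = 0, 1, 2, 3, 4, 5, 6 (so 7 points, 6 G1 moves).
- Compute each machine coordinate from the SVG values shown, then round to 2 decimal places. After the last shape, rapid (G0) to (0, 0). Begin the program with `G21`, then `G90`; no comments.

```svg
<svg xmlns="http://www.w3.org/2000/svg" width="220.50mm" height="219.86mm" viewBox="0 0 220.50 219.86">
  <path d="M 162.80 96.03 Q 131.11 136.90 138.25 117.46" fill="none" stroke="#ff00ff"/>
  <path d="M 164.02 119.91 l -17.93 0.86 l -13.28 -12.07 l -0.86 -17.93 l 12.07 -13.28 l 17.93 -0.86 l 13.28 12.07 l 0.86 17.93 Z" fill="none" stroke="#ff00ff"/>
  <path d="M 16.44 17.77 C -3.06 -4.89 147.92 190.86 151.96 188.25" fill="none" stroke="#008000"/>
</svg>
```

1 u = 1 mm; y_m = 219.86 − y.

[1] `<path>` quadratic bezier, #ff00ff→engrave S253 F3829: (162.80,123.83) → (153.32,111.88) → (145.99,103.28) → (140.82,98.04) → (137.80,96.14) → (136.95,97.60) → (138.25,102.40)

[2] `<path>` regular polygon, #ff00ff→engrave S253 F3829: (164.02,99.95) → (146.09,99.09) → (132.81,111.16) → (131.95,129.09) → (144.02,142.37) → (161.95,143.23) → (175.23,131.16) → (176.09,113.23) → (164.02,99.95) (closed)

[3] `<path>` cubic bezier, #008000→score S535 F2234: (16.44,202.09) → (19.43,197.15) → (42.01,167.38) → (75.37,124.37) → (110.70,79.68) → (139.16,44.91) → (151.96,31.61)

G21
G90
G0 X162.80 Y123.83
M3 S253
G1 X153.32 Y111.88 F3829
G1 X145.99 Y103.28 F3829
G1 X140.82 Y98.04 F3829
G1 X137.80 Y96.14 F3829
G1 X136.95 Y97.60 F3829
G1 X138.25 Y102.40 F3829
M5
G0 X164.02 Y99.95
M3 S253
G1 X146.09 Y99.09 F3829
G1 X132.81 Y111.16 F3829
G1 X131.95 Y129.09 F3829
G1 X144.02 Y142.37 F3829
G1 X161.95 Y143.23 F3829
G1 X175.23 Y131.16 F3829
G1 X176.09 Y113.23 F3829
G1 X164.02 Y99.95 F3829
M5
G0 X16.44 Y202.09
M3 S535
G1 X19.43 Y197.15 F2234
G1 X42.01 Y167.38 F2234
G1 X75.37 Y124.37 F2234
G1 X110.70 Y79.68 F2234
G1 X139.16 Y44.91 F2234
G1 X151.96 Y31.61 F2234
M5
G0 X0.00 Y0.00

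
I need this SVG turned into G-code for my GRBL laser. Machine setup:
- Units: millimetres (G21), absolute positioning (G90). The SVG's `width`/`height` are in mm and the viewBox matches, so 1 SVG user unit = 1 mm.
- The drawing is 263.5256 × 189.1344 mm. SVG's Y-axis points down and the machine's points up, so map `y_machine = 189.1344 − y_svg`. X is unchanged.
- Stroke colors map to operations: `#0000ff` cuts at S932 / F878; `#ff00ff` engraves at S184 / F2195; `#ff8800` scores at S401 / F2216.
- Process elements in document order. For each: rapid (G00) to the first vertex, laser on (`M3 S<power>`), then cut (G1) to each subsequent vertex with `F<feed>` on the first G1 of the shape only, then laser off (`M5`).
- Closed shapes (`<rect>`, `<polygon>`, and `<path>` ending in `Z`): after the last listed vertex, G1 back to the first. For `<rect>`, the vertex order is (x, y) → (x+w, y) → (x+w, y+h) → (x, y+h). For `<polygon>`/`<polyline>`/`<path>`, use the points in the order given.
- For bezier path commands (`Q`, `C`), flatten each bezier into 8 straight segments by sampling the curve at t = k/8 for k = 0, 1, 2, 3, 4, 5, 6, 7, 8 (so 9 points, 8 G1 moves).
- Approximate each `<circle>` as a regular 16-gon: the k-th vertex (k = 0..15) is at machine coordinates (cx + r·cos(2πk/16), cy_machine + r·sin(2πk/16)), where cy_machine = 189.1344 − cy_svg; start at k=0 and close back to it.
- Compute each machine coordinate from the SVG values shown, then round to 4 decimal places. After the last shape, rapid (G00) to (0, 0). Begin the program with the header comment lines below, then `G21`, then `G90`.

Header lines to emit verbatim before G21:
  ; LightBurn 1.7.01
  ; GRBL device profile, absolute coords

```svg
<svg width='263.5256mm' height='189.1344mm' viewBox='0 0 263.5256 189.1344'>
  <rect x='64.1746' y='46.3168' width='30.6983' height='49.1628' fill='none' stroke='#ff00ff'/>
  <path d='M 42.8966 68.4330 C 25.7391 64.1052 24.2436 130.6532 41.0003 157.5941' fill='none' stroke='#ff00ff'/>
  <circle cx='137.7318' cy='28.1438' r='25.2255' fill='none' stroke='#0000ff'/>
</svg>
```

1 u = 1 mm; y_m = 189.1344 − y.

[1] `<rect>` rectangle, #ff00ff→engrave S184 F2195: (64.1746,142.8176) → (94.8729,142.8176) → (94.8729,93.6548) → (64.1746,93.6548) → (64.1746,142.8176) (closed)

[2] `<path>` cubic bezier, #ff00ff→engrave S184 F2195: (42.8966,120.7014) → (37.2018,119.2178) → (33.0056,112.3843) → (30.3384,101.4957) → (29.2306,87.8466) → (29.7126,72.7318) → (31.8146,57.4460) → (35.5671,43.2839) → (41.0003,31.5403)

[3] `<circle>` circle, #0000ff→cut S932 F878: (162.9573,160.9906) → (161.0371,170.6440) → (155.5689,178.8277) → (147.3852,184.2959) → (137.7318,186.2161) → (128.0784,184.2959) → (119.8947,178.8277) → (114.4265,170.6440) → (112.5063,160.9906) → (114.4265,151.3372) → (119.8947,143.1535) → (128.0784,137.6853) → (137.7318,135.7651) → (147.3852,137.6853) → (155.5689,143.1535) → (161.0371,151.3372) → (162.9573,160.9906) (closed)

; LightBurn 1.7.01
; GRBL device profile, absolute coords
G21
G90
G00 X64.1746 Y142.8176
M3 S184
G1 X94.8729 Y142.8176 F2195
G1 X94.8729 Y93.6548
G1 X64.1746 Y93.6548
G1 X64.1746 Y142.8176
M5
G00 X42.8966 Y120.7014
M3 S184
G1 X37.2018 Y119.2178 F2195
G1 X33.0056 Y112.3843
G1 X30.3384 Y101.4957
G1 X29.2306 Y87.8466
G1 X29.7126 Y72.7318
G1 X31.8146 Y57.4460
G1 X35.5671 Y43.2839
G1 X41.0003 Y31.5403
M5
G00 X162.9573 Y160.9906
M3 S932
G1 X161.0371 Y170.6440 F878
G1 X155.5689 Y178.8277
G1 X147.3852 Y184.2959
G1 X137.7318 Y186.2161
G1 X128.0784 Y184.2959
G1 X119.8947 Y178.8277
G1 X114.4265 Y170.6440
G1 X112.5063 Y160.9906
G1 X114.4265 Y151.3372
G1 X119.8947 Y143.1535
G1 X128.0784 Y137.6853
G1 X137.7318 Y135.7651
G1 X147.3852 Y137.6853
G1 X155.5689 Y143.1535
G1 X161.0371 Y151.3372
G1 X162.9573 Y160.9906
M5
G00 X0.0000 Y0.0000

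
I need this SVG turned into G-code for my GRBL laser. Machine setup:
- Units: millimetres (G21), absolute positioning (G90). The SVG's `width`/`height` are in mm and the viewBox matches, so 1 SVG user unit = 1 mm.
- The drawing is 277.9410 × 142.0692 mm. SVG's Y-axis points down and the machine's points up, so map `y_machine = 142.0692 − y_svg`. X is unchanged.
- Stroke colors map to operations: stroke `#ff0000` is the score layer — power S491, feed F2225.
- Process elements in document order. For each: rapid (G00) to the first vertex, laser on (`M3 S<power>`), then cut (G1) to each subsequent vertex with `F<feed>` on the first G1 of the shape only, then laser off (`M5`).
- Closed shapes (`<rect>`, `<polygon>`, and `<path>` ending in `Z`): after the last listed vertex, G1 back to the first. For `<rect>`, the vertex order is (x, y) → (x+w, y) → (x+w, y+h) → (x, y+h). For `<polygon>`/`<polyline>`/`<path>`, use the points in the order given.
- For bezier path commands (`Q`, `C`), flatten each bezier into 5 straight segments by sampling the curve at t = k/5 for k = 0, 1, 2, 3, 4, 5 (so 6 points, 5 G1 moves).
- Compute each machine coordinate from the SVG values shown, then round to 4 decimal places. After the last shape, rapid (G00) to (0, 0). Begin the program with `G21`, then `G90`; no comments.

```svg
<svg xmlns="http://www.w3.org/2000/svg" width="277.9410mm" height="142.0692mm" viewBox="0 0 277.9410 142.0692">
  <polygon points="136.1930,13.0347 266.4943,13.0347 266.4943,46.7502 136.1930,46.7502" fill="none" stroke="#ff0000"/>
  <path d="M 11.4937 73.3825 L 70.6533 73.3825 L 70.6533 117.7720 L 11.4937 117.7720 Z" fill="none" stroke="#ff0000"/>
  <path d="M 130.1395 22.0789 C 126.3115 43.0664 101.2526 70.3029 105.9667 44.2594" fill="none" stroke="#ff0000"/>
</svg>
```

viewBox `0 0 277.9410 142.0692` with mm width/height → 1 unit = 1 mm. Flip: y_m = 142.0692 − y_svg.

**Shape 1** — `<polygon>` rectangle, stroke `#ff0000` → score (S491, F2225). Machine vertices: (136.1930,129.0345) → (266.4943,129.0345) → (266.4943,95.3190) → (136.1930,95.3190) → (136.1930,129.0345). Closed: final G1 returns to the first vertex.

**Shape 2** — `<path>` rectangle, stroke `#ff0000` → score (S491, F2225). Machine vertices: (11.4937,68.6867) → (70.6533,68.6867) → (70.6533,24.2972) → (11.4937,24.2972) → (11.4937,68.6867). Closed: final G1 returns to the first vertex.

**Shape 3** — `<path>` cubic bezier, stroke `#ff0000` → score (S491, F2225). Control points (SVG): P0=(130.1395,22.0789), P1=(126.3115,43.0664), P2=(101.2526,70.3029), P3=(105.9667,44.2594); sampled at t=k/5. Machine vertices: (130.1395,119.9903) → (125.7030,107.1242) → (118.6193,95.6156) → (111.3366,88.3221) → (106.3030,88.1011) → (105.9667,97.8098). Open path.

G21
G90
G00 X136.1930 Y129.0345
M3 S491
G1 X266.4943 Y129.0345 F2225
G1 X266.4943 Y95.3190
G1 X136.1930 Y95.3190
G1 X136.1930 Y129.0345
M5
G00 X11.4937 Y68.6867
M3 S491
G1 X70.6533 Y68.6867 F2225
G1 X70.6533 Y24.2972
G1 X11.4937 Y24.2972
G1 X11.4937 Y68.6867
M5
G00 X130.1395 Y119.9903
M3 S491
G1 X125.7030 Y107.1242 F2225
G1 X118.6193 Y95.6156
G1 X111.3366 Y88.3221
G1 X106.3030 Y88.1011
G1 X105.9667 Y97.8098
M5
G00 X0.0000 Y0.0000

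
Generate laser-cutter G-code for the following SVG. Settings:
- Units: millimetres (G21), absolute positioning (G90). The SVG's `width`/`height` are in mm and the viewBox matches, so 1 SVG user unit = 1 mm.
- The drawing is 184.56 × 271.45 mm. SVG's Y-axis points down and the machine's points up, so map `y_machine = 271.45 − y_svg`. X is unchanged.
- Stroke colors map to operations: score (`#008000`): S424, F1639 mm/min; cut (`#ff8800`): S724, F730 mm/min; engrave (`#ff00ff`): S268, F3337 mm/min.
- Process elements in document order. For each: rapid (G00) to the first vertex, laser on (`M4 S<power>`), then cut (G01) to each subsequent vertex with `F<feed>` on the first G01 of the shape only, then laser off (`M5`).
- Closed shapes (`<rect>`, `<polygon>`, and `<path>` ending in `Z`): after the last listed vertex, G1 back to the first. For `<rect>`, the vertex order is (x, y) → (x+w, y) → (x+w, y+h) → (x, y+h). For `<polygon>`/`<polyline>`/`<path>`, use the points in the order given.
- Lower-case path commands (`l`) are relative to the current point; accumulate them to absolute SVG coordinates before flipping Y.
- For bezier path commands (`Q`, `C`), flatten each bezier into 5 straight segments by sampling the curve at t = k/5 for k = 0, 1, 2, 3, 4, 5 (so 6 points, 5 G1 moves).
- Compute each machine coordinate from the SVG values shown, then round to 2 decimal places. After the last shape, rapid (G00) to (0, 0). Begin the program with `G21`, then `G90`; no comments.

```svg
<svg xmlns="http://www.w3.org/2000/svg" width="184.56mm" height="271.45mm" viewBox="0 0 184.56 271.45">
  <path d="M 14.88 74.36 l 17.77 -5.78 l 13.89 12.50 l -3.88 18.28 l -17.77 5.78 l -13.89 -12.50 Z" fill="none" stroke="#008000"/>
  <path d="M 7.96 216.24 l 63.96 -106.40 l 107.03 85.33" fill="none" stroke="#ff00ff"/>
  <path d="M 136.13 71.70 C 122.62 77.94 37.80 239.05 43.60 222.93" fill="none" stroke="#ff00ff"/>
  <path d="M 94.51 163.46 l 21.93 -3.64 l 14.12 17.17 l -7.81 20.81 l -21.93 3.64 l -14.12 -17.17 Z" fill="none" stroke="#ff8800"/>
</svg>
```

G21
G90
G00 X14.88 Y197.09
M4 S424
G01 X32.65 Y202.87 F1639
G01 X46.54 Y190.37
G01 X42.66 Y172.09
G01 X24.89 Y166.31
G01 X11.00 Y178.81
G01 X14.88 Y197.09
M5
G00 X7.96 Y55.21
M4 S268
G01 X71.92 Y161.61 F3337
G01 X178.95 Y76.28
M5
G00 X136.13 Y199.75
M4 S268
G01 X120.76 Y180.08 F3337
G01 X96.05 Y139.18
G01 X69.77 Y92.99
G01 X49.70 Y57.46
G01 X43.60 Y48.52
M5
G00 X94.51 Y107.99
M4 S724
G01 X116.44 Y111.63 F730
G01 X130.56 Y94.46
G01 X122.75 Y73.65
G01 X100.82 Y70.01
G01 X86.70 Y87.18
G01 X94.51 Y107.99
M5
G00 X0.00 Y0.00

1 u = 1 mm; y_m = 271.45 − y.

[1] `<path>` regular polygon, #008000→score S424 F1639: (14.88,197.09) → (32.65,202.87) → (46.54,190.37) → (42.66,172.09) → (24.89,166.31) → (11.00,178.81) → (14.88,197.09) (closed)

[2] `<path>` open polyline, #ff00ff→engrave S268 F3337: (7.96,55.21) → (71.92,161.61) → (178.95,76.28)

[3] `<path>` cubic bezier, #ff00ff→engrave S268 F3337: (136.13,199.75) → (120.76,180.08) → (96.05,139.18) → (69.77,92.99) → (49.70,57.46) → (43.60,48.52)

[4] `<path>` regular polygon, #ff8800→cut S724 F730: (94.51,107.99) → (116.44,111.63) → (130.56,94.46) → (122.75,73.65) → (100.82,70.01) → (86.70,87.18) → (94.51,107.99) (closed)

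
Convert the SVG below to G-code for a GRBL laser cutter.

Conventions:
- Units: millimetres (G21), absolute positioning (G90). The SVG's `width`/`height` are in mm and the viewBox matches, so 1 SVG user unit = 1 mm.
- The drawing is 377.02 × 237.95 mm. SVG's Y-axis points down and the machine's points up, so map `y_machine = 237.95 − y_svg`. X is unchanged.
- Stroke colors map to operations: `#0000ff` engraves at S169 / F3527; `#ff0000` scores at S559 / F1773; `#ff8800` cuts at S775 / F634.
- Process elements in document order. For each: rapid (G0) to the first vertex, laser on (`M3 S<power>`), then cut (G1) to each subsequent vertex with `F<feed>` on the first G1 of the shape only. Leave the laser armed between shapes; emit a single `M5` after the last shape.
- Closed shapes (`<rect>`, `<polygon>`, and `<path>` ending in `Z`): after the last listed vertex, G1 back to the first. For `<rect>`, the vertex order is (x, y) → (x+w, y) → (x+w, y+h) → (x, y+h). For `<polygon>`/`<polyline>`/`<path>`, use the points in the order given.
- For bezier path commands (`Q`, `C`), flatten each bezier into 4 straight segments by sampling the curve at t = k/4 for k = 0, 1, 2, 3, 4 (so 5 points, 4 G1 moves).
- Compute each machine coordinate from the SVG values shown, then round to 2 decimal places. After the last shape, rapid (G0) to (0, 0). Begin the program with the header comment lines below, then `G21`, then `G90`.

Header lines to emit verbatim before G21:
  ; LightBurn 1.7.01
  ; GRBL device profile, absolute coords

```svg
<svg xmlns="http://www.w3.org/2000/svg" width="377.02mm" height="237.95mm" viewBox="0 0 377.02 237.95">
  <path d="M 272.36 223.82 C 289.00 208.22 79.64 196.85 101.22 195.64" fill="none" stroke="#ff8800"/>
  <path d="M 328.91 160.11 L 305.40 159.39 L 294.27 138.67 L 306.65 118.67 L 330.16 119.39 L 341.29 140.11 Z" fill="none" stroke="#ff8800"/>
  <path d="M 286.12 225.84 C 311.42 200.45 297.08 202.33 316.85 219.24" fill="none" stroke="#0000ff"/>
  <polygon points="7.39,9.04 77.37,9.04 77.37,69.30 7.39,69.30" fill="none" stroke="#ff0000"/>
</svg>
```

Since the viewBox matches the mm dimensions, user units are millimetres directly. The only transform is the Y-flip y_m = 237.95 − y_svg.

Shape 1 is a cubic bezier drawn with `<path>`. Its stroke #ff8800 means cut at S775, F634. After flipping Y the toolpath is (272.36,14.13) → (249.60,24.94) → (184.94,33.62) → (121.20,39.59) → (101.22,42.31).

Shape 2 is a regular polygon drawn with `<path>`. Its stroke #ff8800 means cut at S775, F634. After flipping Y the toolpath is (328.91,77.84) → (305.40,78.56) → (294.27,99.28) → (306.65,119.28) → (330.16,118.56) → (341.29,97.84) → (328.91,77.84), returning to the start.

Shape 3 is a cubic bezier drawn with `<path>`. Its stroke #0000ff means engrave at S169, F3527. After flipping Y the toolpath is (286.12,12.11) → (298.81,26.23) → (303.56,31.27) → (307.27,28.38) → (316.85,18.71).

Shape 4 is a rectangle drawn with `<polygon>`. Its stroke #ff0000 means score at S559, F1773. After flipping Y the toolpath is (7.39,228.91) → (77.37,228.91) → (77.37,168.65) → (7.39,168.65) → (7.39,228.91), returning to the start.

; LightBurn 1.7.01
; GRBL device profile, absolute coords
G21
G90
G0 X272.36 Y14.13
M3 S775
G1 X249.60 Y24.94 F634
G1 X184.94 Y33.62
G1 X121.20 Y39.59
G1 X101.22 Y42.31
G0 X328.91 Y77.84
M3 S775
G1 X305.40 Y78.56 F634
G1 X294.27 Y99.28
G1 X306.65 Y119.28
G1 X330.16 Y118.56
G1 X341.29 Y97.84
G1 X328.91 Y77.84
G0 X286.12 Y12.11
M3 S169
G1 X298.81 Y26.23 F3527
G1 X303.56 Y31.27
G1 X307.27 Y28.38
G1 X316.85 Y18.71
G0 X7.39 Y228.91
M3 S559
G1 X77.37 Y228.91 F1773
G1 X77.37 Y168.65
G1 X7.39 Y168.65
G1 X7.39 Y228.91
M5
G0 X0.00 Y0.00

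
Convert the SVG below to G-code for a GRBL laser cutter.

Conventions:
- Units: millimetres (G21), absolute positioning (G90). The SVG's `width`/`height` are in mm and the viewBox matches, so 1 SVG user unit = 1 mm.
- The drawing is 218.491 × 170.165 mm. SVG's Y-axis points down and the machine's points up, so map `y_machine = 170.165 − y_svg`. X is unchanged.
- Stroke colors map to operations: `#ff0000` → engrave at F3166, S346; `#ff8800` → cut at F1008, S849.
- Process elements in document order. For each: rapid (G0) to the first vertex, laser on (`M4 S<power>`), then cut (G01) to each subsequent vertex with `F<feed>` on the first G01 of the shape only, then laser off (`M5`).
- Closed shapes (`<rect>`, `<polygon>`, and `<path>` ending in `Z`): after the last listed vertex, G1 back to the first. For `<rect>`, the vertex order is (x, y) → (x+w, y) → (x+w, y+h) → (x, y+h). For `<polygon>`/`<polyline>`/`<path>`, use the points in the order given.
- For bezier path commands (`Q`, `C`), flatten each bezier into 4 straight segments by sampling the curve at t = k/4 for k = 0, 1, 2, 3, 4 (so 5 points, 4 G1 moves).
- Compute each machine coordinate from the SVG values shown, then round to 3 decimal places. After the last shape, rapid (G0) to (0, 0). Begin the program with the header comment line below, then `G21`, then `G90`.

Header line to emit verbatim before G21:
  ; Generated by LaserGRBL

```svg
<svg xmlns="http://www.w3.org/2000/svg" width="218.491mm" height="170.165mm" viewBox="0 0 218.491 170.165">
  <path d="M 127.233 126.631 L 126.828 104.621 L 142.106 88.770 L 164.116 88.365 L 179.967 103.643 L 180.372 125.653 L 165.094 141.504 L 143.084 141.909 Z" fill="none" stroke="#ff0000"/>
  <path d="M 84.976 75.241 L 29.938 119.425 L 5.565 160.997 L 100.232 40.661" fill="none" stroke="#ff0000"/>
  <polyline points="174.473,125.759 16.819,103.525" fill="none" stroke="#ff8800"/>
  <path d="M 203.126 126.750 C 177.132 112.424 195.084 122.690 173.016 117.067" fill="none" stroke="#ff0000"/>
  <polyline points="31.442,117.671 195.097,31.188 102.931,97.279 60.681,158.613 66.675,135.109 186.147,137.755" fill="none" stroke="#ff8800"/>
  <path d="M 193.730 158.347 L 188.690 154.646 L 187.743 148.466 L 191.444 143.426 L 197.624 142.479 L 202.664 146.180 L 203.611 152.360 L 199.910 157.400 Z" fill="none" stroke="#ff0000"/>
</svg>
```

; Generated by LaserGRBL
G21
G90
G0 X127.233 Y43.534
M4 S346
G01 X126.828 Y65.544 F3166
G01 X142.106 Y81.395
G01 X164.116 Y81.800
G01 X179.967 Y66.522
G01 X180.372 Y44.512
G01 X165.094 Y28.661
G01 X143.084 Y28.256
G01 X127.233 Y43.534
M5
G0 X84.976 Y94.924
M4 S346
G01 X29.938 Y50.740 F3166
G01 X5.565 Y9.168
G01 X100.232 Y129.504
M5
G0 X174.473 Y44.406
M4 S849
G01 X16.819 Y66.640 F1008
M5
G0 X203.126 Y43.415
M4 S346
G01 X190.558 Y50.181 F3166
G01 X186.599 Y51.520
G01 X183.375 Y51.227
G01 X173.016 Y53.098
M5
G0 X31.442 Y52.494
M4 S849
G01 X195.097 Y138.977 F1008
G01 X102.931 Y72.886
G01 X60.681 Y11.552
G01 X66.675 Y35.056
G01 X186.147 Y32.410
M5
G0 X193.730 Y11.818
M4 S346
G01 X188.690 Y15.519 F3166
G01 X187.743 Y21.699
G01 X191.444 Y26.739
G01 X197.624 Y27.686
G01 X202.664 Y23.985
G01 X203.611 Y17.805
G01 X199.910 Y12.765
G01 X193.730 Y11.818
M5
G0 X0.000 Y0.000

viewBox `0 0 218.491 170.165` with mm width/height → 1 unit = 1 mm. Flip: y_m = 170.165 − y_svg.

**Shape 1** — `<path>` regular polygon, stroke `#ff0000` → engrave (S346, F3166). Machine vertices: (127.233,43.534) → (126.828,65.544) → (142.106,81.395) → (164.116,81.800) → (179.967,66.522) → (180.372,44.512) → (165.094,28.661) → (143.084,28.256) → (127.233,43.534). Closed: final G1 returns to the first vertex.

**Shape 2** — `<path>` open polyline, stroke `#ff0000` → engrave (S346, F3166). Machine vertices: (84.976,94.924) → (29.938,50.740) → (5.565,9.168) → (100.232,129.504). Open path.

**Shape 3** — `<polyline>` line segment, stroke `#ff8800` → cut (S849, F1008). Machine vertices: (174.473,44.406) → (16.819,66.640). Open path.

**Shape 4** — `<path>` cubic bezier, stroke `#ff0000` → engrave (S346, F3166). Control points (SVG): P0=(203.126,126.750), P1=(177.132,112.424), P2=(195.084,122.690), P3=(173.016,117.067); sampled at t=k/4. Machine vertices: (203.126,43.415) → (190.558,50.181) → (186.599,51.520) → (183.375,51.227) → (173.016,53.098). Open path.

**Shape 5** — `<polyline>` open polyline, stroke `#ff8800` → cut (S849, F1008). Machine vertices: (31.442,52.494) → (195.097,138.977) → (102.931,72.886) → (60.681,11.552) → (66.675,35.056) → (186.147,32.410). Open path.

**Shape 6** — `<path>` regular polygon, stroke `#ff0000` → engrave (S346, F3166). Machine vertices: (193.730,11.818) → (188.690,15.519) → (187.743,21.699) → (191.444,26.739) → (197.624,27.686) → (202.664,23.985) → (203.611,17.805) → (199.910,12.765) → (193.730,11.818). Closed: final G1 returns to the first vertex.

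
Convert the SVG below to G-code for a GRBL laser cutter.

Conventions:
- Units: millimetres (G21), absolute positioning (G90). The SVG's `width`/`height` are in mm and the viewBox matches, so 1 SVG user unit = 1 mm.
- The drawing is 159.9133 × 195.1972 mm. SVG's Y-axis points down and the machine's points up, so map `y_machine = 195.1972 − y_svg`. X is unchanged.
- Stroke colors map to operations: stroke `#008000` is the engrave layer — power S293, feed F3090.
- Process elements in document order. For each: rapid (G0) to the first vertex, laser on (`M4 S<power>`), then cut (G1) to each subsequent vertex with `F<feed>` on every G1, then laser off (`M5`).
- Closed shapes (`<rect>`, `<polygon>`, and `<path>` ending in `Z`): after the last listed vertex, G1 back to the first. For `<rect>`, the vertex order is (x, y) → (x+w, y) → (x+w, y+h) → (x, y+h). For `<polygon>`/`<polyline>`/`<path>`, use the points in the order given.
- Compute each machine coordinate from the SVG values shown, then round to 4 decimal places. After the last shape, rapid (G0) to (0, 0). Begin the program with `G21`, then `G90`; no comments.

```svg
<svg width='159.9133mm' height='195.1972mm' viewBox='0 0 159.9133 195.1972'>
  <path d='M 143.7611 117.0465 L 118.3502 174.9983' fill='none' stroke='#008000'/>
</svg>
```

G21
G90
G0 X143.7611 Y78.1507
M4 S293
G1 X118.3502 Y20.1989 F3090
M5
G0 X0.0000 Y0.0000

viewBox `0 0 159.9133 195.1972` with mm width/height → 1 unit = 1 mm. Flip: y_m = 195.1972 − y_svg.

**Shape 1** — `<path>` line segment, stroke `#008000` → engrave (S293, F3090). Machine vertices: (143.7611,78.1507) → (118.3502,20.1989). Open path.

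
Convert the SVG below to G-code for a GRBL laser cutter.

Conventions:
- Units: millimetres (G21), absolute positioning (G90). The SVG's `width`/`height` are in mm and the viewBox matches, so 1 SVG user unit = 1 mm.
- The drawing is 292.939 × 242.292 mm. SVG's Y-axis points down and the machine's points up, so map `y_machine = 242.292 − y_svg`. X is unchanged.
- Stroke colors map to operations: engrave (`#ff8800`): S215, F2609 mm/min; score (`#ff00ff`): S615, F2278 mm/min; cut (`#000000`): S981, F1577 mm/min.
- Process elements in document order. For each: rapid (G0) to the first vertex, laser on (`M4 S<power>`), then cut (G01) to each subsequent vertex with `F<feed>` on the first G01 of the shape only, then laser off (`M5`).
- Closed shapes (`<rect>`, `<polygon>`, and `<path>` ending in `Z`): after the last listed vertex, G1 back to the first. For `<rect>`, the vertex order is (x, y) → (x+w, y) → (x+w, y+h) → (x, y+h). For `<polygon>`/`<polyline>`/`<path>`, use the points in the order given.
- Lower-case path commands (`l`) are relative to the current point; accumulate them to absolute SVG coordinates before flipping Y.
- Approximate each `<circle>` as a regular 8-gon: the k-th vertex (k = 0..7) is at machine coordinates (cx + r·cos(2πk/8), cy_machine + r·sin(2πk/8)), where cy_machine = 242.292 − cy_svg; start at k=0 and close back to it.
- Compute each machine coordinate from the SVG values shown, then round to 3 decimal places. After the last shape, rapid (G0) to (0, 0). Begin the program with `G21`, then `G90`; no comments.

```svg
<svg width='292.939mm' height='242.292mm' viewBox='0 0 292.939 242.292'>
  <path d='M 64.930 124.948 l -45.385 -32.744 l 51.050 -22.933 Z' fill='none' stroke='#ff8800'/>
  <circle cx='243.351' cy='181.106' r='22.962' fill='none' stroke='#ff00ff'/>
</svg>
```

G21
G90
G0 X64.930 Y117.344
M4 S215
G01 X19.545 Y150.088 F2609
G01 X70.595 Y173.021
G01 X64.930 Y117.344
M5
G0 X266.313 Y61.186
M4 S615
G01 X259.588 Y77.423 F2278
G01 X243.351 Y84.148
G01 X227.114 Y77.423
G01 X220.389 Y61.186
G01 X227.114 Y44.949
G01 X243.351 Y38.224
G01 X259.588 Y44.949
G01 X266.313 Y61.186
M5
G0 X0.000 Y0.000

1 u = 1 mm; y_m = 242.292 − y.

[1] `<path>` regular polygon, #ff8800→engrave S215 F2609: (64.930,117.344) → (19.545,150.088) → (70.595,173.021) → (64.930,117.344) (closed)

[2] `<circle>` circle, #ff00ff→score S615 F2278: (266.313,61.186) → (259.588,77.423) → (243.351,84.148) → (227.114,77.423) → (220.389,61.186) → (227.114,44.949) → (243.351,38.224) → (259.588,44.949) → (266.313,61.186) (closed)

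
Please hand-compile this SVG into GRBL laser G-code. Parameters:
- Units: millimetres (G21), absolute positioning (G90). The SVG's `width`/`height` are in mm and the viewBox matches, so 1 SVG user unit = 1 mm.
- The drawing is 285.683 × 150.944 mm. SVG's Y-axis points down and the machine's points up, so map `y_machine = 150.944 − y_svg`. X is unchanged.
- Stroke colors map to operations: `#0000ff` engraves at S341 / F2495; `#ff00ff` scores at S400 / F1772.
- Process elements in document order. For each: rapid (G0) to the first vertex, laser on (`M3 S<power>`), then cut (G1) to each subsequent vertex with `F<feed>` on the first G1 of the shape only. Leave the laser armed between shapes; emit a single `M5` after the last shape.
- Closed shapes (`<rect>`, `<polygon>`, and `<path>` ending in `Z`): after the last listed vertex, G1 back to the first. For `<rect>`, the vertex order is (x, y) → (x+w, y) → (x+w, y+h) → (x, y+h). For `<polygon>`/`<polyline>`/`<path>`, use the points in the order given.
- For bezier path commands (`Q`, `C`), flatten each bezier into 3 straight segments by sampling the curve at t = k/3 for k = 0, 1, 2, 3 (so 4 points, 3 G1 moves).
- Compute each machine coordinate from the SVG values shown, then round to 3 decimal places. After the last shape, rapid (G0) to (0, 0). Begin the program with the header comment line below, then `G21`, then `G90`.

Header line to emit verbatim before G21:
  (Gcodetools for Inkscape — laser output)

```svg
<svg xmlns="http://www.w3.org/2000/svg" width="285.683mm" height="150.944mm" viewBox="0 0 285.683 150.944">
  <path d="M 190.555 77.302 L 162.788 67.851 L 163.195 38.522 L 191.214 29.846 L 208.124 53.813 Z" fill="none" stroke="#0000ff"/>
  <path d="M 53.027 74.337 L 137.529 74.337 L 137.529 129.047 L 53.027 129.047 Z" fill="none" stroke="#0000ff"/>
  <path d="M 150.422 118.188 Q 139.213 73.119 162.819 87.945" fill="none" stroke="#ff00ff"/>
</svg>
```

Since the viewBox matches the mm dimensions, user units are millimetres directly. The only transform is the Y-flip y_m = 150.944 − y_svg.

Shape 1 is a regular polygon drawn with `<path>`. Its stroke #0000ff means engrave at S341, F2495. After flipping Y the toolpath is (190.555,73.642) → (162.788,83.093) → (163.195,112.422) → (191.214,121.098) → (208.124,97.131) → (190.555,73.642), returning to the start.

Shape 2 is a rectangle drawn with `<path>`. Its stroke #0000ff means engrave at S341, F2495. After flipping Y the toolpath is (53.027,76.607) → (137.529,76.607) → (137.529,21.897) → (53.027,21.897) → (53.027,76.607), returning to the start.

Shape 3 is a quadratic bezier drawn with `<path>`. Its stroke #ff00ff means score at S400, F1772. After flipping Y the toolpath is (150.422,32.756) → (146.818,56.147) → (150.950,66.228) → (162.819,62.999).

(Gcodetools for Inkscape — laser output)
G21
G90
G0 X190.555 Y73.642
M3 S341
G1 X162.788 Y83.093 F2495
G1 X163.195 Y112.422
G1 X191.214 Y121.098
G1 X208.124 Y97.131
G1 X190.555 Y73.642
G0 X53.027 Y76.607
M3 S341
G1 X137.529 Y76.607 F2495
G1 X137.529 Y21.897
G1 X53.027 Y21.897
G1 X53.027 Y76.607
G0 X150.422 Y32.756
M3 S400
G1 X146.818 Y56.147 F1772
G1 X150.950 Y66.228
G1 X162.819 Y62.999
M5
G0 X0.000 Y0.000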